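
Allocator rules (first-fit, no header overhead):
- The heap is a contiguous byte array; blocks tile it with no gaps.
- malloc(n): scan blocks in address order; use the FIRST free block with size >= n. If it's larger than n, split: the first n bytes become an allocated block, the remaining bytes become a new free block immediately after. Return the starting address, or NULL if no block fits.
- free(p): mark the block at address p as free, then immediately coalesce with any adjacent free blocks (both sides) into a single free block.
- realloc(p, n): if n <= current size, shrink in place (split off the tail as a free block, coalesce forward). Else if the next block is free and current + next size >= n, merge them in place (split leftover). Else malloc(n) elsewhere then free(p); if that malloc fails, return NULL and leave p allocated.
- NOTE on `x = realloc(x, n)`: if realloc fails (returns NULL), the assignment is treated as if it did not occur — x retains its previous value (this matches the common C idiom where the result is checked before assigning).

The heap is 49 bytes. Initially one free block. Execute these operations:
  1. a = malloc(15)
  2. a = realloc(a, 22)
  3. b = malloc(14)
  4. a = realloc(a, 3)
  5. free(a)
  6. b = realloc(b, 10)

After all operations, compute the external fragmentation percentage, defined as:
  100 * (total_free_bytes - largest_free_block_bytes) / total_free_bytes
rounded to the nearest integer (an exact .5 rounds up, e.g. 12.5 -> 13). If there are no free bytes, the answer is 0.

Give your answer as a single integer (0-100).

Answer: 44

Derivation:
Op 1: a = malloc(15) -> a = 0; heap: [0-14 ALLOC][15-48 FREE]
Op 2: a = realloc(a, 22) -> a = 0; heap: [0-21 ALLOC][22-48 FREE]
Op 3: b = malloc(14) -> b = 22; heap: [0-21 ALLOC][22-35 ALLOC][36-48 FREE]
Op 4: a = realloc(a, 3) -> a = 0; heap: [0-2 ALLOC][3-21 FREE][22-35 ALLOC][36-48 FREE]
Op 5: free(a) -> (freed a); heap: [0-21 FREE][22-35 ALLOC][36-48 FREE]
Op 6: b = realloc(b, 10) -> b = 22; heap: [0-21 FREE][22-31 ALLOC][32-48 FREE]
Free blocks: [22 17] total_free=39 largest=22 -> 100*(39-22)/39 = 1700/39 ≈ 43.590 -> rounds to 44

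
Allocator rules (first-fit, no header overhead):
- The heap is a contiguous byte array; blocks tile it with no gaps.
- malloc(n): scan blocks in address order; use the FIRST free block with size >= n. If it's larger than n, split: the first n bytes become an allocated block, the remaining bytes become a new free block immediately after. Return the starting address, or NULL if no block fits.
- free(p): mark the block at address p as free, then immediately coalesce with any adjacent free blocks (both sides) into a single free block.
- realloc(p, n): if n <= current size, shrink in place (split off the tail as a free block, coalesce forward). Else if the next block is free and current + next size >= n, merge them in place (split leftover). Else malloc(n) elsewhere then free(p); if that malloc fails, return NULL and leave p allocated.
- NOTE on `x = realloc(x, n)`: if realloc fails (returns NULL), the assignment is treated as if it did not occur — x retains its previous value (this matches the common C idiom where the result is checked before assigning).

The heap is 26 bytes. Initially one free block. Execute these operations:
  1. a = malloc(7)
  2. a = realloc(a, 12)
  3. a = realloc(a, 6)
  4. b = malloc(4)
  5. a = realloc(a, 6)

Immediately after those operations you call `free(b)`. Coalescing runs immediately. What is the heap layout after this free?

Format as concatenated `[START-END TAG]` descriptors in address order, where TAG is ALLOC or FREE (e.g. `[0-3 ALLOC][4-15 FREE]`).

Op 1: a = malloc(7) -> a = 0; heap: [0-6 ALLOC][7-25 FREE]
Op 2: a = realloc(a, 12) -> a = 0; heap: [0-11 ALLOC][12-25 FREE]
Op 3: a = realloc(a, 6) -> a = 0; heap: [0-5 ALLOC][6-25 FREE]
Op 4: b = malloc(4) -> b = 6; heap: [0-5 ALLOC][6-9 ALLOC][10-25 FREE]
Op 5: a = realloc(a, 6) -> a = 0; heap: [0-5 ALLOC][6-9 ALLOC][10-25 FREE]
free(b): b = 6 -> block [6-9 ALLOC]; mark free, coalesce with adjacent free neighbors -> [0-5 ALLOC][6-25 FREE]

Answer: [0-5 ALLOC][6-25 FREE]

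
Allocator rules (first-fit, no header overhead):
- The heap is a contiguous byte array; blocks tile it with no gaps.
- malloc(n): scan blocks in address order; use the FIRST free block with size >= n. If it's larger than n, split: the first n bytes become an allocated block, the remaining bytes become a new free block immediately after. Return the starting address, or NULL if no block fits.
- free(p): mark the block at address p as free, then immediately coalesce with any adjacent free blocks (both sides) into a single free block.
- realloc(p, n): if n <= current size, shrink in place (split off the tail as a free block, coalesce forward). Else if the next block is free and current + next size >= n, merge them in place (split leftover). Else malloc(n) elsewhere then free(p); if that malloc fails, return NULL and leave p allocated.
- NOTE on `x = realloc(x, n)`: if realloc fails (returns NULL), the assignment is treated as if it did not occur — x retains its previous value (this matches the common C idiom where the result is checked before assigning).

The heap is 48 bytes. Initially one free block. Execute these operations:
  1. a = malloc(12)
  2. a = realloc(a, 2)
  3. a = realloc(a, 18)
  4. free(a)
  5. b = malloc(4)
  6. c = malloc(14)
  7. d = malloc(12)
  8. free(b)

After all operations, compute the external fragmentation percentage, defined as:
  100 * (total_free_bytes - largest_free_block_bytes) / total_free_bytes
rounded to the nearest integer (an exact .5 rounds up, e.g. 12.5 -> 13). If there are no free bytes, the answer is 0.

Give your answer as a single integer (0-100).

Op 1: a = malloc(12) -> a = 0; heap: [0-11 ALLOC][12-47 FREE]
Op 2: a = realloc(a, 2) -> a = 0; heap: [0-1 ALLOC][2-47 FREE]
Op 3: a = realloc(a, 18) -> a = 0; heap: [0-17 ALLOC][18-47 FREE]
Op 4: free(a) -> (freed a); heap: [0-47 FREE]
Op 5: b = malloc(4) -> b = 0; heap: [0-3 ALLOC][4-47 FREE]
Op 6: c = malloc(14) -> c = 4; heap: [0-3 ALLOC][4-17 ALLOC][18-47 FREE]
Op 7: d = malloc(12) -> d = 18; heap: [0-3 ALLOC][4-17 ALLOC][18-29 ALLOC][30-47 FREE]
Op 8: free(b) -> (freed b); heap: [0-3 FREE][4-17 ALLOC][18-29 ALLOC][30-47 FREE]
Free blocks: [4 18] total_free=22 largest=18 -> 100*(22-18)/22 = 400/22 ≈ 18.182 -> rounds to 18

Answer: 18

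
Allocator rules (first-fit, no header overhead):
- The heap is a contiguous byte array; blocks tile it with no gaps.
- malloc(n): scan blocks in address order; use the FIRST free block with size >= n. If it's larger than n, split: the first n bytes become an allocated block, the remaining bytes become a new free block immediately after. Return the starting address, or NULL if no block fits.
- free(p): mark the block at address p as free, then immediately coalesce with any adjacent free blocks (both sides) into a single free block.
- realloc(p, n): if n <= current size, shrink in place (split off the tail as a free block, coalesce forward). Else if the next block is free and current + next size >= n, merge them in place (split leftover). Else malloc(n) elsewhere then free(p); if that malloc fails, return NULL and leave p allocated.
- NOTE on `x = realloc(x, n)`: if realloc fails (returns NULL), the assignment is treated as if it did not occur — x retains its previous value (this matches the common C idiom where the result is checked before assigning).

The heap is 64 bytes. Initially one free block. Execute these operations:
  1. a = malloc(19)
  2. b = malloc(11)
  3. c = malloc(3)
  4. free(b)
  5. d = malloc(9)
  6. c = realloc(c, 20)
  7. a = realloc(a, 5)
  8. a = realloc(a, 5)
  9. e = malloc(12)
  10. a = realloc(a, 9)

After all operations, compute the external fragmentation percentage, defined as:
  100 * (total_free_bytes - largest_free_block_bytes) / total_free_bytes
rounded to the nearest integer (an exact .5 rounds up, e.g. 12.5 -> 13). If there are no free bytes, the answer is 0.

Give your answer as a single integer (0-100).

Op 1: a = malloc(19) -> a = 0; heap: [0-18 ALLOC][19-63 FREE]
Op 2: b = malloc(11) -> b = 19; heap: [0-18 ALLOC][19-29 ALLOC][30-63 FREE]
Op 3: c = malloc(3) -> c = 30; heap: [0-18 ALLOC][19-29 ALLOC][30-32 ALLOC][33-63 FREE]
Op 4: free(b) -> (freed b); heap: [0-18 ALLOC][19-29 FREE][30-32 ALLOC][33-63 FREE]
Op 5: d = malloc(9) -> d = 19; heap: [0-18 ALLOC][19-27 ALLOC][28-29 FREE][30-32 ALLOC][33-63 FREE]
Op 6: c = realloc(c, 20) -> c = 30; heap: [0-18 ALLOC][19-27 ALLOC][28-29 FREE][30-49 ALLOC][50-63 FREE]
Op 7: a = realloc(a, 5) -> a = 0; heap: [0-4 ALLOC][5-18 FREE][19-27 ALLOC][28-29 FREE][30-49 ALLOC][50-63 FREE]
Op 8: a = realloc(a, 5) -> a = 0; heap: [0-4 ALLOC][5-18 FREE][19-27 ALLOC][28-29 FREE][30-49 ALLOC][50-63 FREE]
Op 9: e = malloc(12) -> e = 5; heap: [0-4 ALLOC][5-16 ALLOC][17-18 FREE][19-27 ALLOC][28-29 FREE][30-49 ALLOC][50-63 FREE]
Op 10: a = realloc(a, 9) -> a = 50; heap: [0-4 FREE][5-16 ALLOC][17-18 FREE][19-27 ALLOC][28-29 FREE][30-49 ALLOC][50-58 ALLOC][59-63 FREE]
Free blocks: [5 2 2 5] total_free=14 largest=5 -> 100*(14-5)/14 = 900/14 ≈ 64.286 -> rounds to 64

Answer: 64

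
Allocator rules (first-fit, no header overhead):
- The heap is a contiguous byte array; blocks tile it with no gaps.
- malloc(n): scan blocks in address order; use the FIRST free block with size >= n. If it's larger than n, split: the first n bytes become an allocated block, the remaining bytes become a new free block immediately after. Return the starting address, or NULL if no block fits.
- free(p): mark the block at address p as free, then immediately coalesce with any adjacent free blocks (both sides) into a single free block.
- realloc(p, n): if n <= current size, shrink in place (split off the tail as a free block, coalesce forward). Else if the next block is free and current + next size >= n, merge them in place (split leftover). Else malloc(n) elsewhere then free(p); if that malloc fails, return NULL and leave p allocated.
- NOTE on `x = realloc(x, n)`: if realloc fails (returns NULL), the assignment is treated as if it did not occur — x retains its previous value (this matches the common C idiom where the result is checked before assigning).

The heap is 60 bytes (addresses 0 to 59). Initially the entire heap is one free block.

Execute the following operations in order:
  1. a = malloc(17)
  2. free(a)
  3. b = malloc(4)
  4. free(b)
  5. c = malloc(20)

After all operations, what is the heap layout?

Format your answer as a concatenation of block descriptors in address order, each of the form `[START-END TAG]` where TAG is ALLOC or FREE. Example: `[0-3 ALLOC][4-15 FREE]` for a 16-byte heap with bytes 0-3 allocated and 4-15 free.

Op 1: a = malloc(17) -> a = 0; heap: [0-16 ALLOC][17-59 FREE]
Op 2: free(a) -> (freed a); heap: [0-59 FREE]
Op 3: b = malloc(4) -> b = 0; heap: [0-3 ALLOC][4-59 FREE]
Op 4: free(b) -> (freed b); heap: [0-59 FREE]
Op 5: c = malloc(20) -> c = 0; heap: [0-19 ALLOC][20-59 FREE]

Answer: [0-19 ALLOC][20-59 FREE]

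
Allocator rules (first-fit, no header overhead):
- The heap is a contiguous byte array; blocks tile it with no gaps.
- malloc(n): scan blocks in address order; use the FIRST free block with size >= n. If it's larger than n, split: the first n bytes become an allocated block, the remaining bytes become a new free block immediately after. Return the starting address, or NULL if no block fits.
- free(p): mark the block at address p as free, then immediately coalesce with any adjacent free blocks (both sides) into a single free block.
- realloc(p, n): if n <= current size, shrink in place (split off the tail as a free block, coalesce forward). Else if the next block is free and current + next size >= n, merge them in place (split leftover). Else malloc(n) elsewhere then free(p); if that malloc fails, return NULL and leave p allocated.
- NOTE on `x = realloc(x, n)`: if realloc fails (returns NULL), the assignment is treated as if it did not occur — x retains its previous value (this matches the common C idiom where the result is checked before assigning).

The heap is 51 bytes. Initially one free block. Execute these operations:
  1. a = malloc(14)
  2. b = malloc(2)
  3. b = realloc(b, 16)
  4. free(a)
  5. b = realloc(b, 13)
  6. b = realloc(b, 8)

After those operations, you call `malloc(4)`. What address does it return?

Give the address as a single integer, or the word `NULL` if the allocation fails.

Op 1: a = malloc(14) -> a = 0; heap: [0-13 ALLOC][14-50 FREE]
Op 2: b = malloc(2) -> b = 14; heap: [0-13 ALLOC][14-15 ALLOC][16-50 FREE]
Op 3: b = realloc(b, 16) -> b = 14; heap: [0-13 ALLOC][14-29 ALLOC][30-50 FREE]
Op 4: free(a) -> (freed a); heap: [0-13 FREE][14-29 ALLOC][30-50 FREE]
Op 5: b = realloc(b, 13) -> b = 14; heap: [0-13 FREE][14-26 ALLOC][27-50 FREE]
Op 6: b = realloc(b, 8) -> b = 14; heap: [0-13 FREE][14-21 ALLOC][22-50 FREE]
malloc(4): first-fit scan over [0-13 FREE][14-21 ALLOC][22-50 FREE] -> 0

Answer: 0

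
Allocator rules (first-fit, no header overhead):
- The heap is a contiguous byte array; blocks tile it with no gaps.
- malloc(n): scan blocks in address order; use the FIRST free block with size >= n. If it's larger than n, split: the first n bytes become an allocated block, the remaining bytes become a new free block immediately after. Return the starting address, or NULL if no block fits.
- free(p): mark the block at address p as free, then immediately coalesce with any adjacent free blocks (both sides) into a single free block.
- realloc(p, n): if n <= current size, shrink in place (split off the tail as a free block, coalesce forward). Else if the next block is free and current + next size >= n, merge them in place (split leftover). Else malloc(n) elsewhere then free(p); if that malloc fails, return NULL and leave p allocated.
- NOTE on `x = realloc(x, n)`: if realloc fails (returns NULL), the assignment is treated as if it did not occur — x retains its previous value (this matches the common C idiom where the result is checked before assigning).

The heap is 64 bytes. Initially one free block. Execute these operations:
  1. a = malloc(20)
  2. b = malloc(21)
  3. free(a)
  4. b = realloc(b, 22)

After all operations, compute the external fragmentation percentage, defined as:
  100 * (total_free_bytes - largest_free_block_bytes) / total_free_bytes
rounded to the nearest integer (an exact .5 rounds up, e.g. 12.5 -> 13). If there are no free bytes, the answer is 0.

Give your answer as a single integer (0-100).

Answer: 48

Derivation:
Op 1: a = malloc(20) -> a = 0; heap: [0-19 ALLOC][20-63 FREE]
Op 2: b = malloc(21) -> b = 20; heap: [0-19 ALLOC][20-40 ALLOC][41-63 FREE]
Op 3: free(a) -> (freed a); heap: [0-19 FREE][20-40 ALLOC][41-63 FREE]
Op 4: b = realloc(b, 22) -> b = 20; heap: [0-19 FREE][20-41 ALLOC][42-63 FREE]
Free blocks: [20 22] total_free=42 largest=22 -> 100*(42-22)/42 = 2000/42 ≈ 47.619 -> rounds to 48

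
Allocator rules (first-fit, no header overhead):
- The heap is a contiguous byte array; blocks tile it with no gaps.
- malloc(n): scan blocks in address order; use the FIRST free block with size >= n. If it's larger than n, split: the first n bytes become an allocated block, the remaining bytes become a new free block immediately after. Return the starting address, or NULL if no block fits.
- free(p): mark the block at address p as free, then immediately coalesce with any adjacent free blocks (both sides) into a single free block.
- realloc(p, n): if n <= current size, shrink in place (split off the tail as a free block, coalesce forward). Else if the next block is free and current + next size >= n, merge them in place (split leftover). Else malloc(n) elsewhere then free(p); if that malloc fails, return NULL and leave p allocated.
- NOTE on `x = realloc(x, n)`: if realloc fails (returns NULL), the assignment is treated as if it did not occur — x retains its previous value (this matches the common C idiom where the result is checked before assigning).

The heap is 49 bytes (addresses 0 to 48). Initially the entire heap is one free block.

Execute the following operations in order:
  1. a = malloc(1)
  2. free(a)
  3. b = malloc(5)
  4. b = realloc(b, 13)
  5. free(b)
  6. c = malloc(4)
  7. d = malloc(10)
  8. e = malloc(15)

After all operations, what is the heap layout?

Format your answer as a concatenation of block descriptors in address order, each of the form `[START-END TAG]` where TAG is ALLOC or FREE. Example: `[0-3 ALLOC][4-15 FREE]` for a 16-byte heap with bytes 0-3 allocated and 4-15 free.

Op 1: a = malloc(1) -> a = 0; heap: [0-0 ALLOC][1-48 FREE]
Op 2: free(a) -> (freed a); heap: [0-48 FREE]
Op 3: b = malloc(5) -> b = 0; heap: [0-4 ALLOC][5-48 FREE]
Op 4: b = realloc(b, 13) -> b = 0; heap: [0-12 ALLOC][13-48 FREE]
Op 5: free(b) -> (freed b); heap: [0-48 FREE]
Op 6: c = malloc(4) -> c = 0; heap: [0-3 ALLOC][4-48 FREE]
Op 7: d = malloc(10) -> d = 4; heap: [0-3 ALLOC][4-13 ALLOC][14-48 FREE]
Op 8: e = malloc(15) -> e = 14; heap: [0-3 ALLOC][4-13 ALLOC][14-28 ALLOC][29-48 FREE]

Answer: [0-3 ALLOC][4-13 ALLOC][14-28 ALLOC][29-48 FREE]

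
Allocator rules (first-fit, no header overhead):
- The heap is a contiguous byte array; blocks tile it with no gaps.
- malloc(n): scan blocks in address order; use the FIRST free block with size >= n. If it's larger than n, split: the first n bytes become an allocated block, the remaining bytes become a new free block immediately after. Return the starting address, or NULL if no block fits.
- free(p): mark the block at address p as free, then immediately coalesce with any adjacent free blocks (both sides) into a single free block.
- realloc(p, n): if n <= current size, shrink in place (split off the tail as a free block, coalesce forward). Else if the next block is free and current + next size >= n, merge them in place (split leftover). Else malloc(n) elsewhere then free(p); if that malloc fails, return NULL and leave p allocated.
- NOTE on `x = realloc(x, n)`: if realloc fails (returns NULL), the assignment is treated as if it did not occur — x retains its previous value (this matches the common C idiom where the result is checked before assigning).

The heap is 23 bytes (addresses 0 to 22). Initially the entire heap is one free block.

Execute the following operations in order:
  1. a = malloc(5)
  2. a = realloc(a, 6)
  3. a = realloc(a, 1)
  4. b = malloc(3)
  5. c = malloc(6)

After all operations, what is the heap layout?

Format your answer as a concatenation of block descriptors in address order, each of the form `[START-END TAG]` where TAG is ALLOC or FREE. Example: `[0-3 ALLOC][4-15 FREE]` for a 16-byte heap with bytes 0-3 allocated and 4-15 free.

Answer: [0-0 ALLOC][1-3 ALLOC][4-9 ALLOC][10-22 FREE]

Derivation:
Op 1: a = malloc(5) -> a = 0; heap: [0-4 ALLOC][5-22 FREE]
Op 2: a = realloc(a, 6) -> a = 0; heap: [0-5 ALLOC][6-22 FREE]
Op 3: a = realloc(a, 1) -> a = 0; heap: [0-0 ALLOC][1-22 FREE]
Op 4: b = malloc(3) -> b = 1; heap: [0-0 ALLOC][1-3 ALLOC][4-22 FREE]
Op 5: c = malloc(6) -> c = 4; heap: [0-0 ALLOC][1-3 ALLOC][4-9 ALLOC][10-22 FREE]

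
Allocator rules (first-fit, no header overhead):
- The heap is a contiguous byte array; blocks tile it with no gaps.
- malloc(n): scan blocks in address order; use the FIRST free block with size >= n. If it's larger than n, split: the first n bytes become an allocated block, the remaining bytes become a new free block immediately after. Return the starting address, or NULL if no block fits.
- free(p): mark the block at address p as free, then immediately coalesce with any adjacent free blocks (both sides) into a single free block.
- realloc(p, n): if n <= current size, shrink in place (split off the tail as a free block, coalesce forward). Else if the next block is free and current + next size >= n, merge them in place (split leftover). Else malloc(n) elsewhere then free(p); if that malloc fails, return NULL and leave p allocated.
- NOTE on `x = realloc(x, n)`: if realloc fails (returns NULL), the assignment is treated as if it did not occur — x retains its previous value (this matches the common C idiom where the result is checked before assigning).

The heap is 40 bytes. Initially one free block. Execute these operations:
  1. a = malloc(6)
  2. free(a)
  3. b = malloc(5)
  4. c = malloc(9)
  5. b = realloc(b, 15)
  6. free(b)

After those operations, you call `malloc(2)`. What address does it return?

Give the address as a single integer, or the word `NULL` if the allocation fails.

Op 1: a = malloc(6) -> a = 0; heap: [0-5 ALLOC][6-39 FREE]
Op 2: free(a) -> (freed a); heap: [0-39 FREE]
Op 3: b = malloc(5) -> b = 0; heap: [0-4 ALLOC][5-39 FREE]
Op 4: c = malloc(9) -> c = 5; heap: [0-4 ALLOC][5-13 ALLOC][14-39 FREE]
Op 5: b = realloc(b, 15) -> b = 14; heap: [0-4 FREE][5-13 ALLOC][14-28 ALLOC][29-39 FREE]
Op 6: free(b) -> (freed b); heap: [0-4 FREE][5-13 ALLOC][14-39 FREE]
malloc(2): first-fit scan over [0-4 FREE][5-13 ALLOC][14-39 FREE] -> 0

Answer: 0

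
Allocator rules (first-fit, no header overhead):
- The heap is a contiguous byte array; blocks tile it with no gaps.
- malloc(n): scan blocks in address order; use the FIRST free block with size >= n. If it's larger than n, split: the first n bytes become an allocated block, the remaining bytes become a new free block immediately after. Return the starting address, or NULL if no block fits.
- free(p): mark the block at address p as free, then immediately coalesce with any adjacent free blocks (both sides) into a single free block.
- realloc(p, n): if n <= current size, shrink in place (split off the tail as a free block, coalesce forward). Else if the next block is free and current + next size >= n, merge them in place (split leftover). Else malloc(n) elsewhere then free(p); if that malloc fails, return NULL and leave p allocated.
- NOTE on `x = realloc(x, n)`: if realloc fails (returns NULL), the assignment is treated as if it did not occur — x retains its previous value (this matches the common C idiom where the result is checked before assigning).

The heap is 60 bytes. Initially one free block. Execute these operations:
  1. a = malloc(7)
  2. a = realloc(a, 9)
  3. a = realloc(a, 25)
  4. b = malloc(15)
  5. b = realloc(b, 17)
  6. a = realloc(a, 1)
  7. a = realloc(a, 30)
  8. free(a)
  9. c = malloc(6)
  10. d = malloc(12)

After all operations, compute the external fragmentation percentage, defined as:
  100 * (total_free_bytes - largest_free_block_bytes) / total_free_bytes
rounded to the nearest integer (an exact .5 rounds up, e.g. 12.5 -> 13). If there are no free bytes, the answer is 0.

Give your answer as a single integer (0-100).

Op 1: a = malloc(7) -> a = 0; heap: [0-6 ALLOC][7-59 FREE]
Op 2: a = realloc(a, 9) -> a = 0; heap: [0-8 ALLOC][9-59 FREE]
Op 3: a = realloc(a, 25) -> a = 0; heap: [0-24 ALLOC][25-59 FREE]
Op 4: b = malloc(15) -> b = 25; heap: [0-24 ALLOC][25-39 ALLOC][40-59 FREE]
Op 5: b = realloc(b, 17) -> b = 25; heap: [0-24 ALLOC][25-41 ALLOC][42-59 FREE]
Op 6: a = realloc(a, 1) -> a = 0; heap: [0-0 ALLOC][1-24 FREE][25-41 ALLOC][42-59 FREE]
Op 7: a = realloc(a, 30) -> NULL (a unchanged); heap: [0-0 ALLOC][1-24 FREE][25-41 ALLOC][42-59 FREE]
Op 8: free(a) -> (freed a); heap: [0-24 FREE][25-41 ALLOC][42-59 FREE]
Op 9: c = malloc(6) -> c = 0; heap: [0-5 ALLOC][6-24 FREE][25-41 ALLOC][42-59 FREE]
Op 10: d = malloc(12) -> d = 6; heap: [0-5 ALLOC][6-17 ALLOC][18-24 FREE][25-41 ALLOC][42-59 FREE]
Free blocks: [7 18] total_free=25 largest=18 -> 100*(25-18)/25 = 700/25 = 28

Answer: 28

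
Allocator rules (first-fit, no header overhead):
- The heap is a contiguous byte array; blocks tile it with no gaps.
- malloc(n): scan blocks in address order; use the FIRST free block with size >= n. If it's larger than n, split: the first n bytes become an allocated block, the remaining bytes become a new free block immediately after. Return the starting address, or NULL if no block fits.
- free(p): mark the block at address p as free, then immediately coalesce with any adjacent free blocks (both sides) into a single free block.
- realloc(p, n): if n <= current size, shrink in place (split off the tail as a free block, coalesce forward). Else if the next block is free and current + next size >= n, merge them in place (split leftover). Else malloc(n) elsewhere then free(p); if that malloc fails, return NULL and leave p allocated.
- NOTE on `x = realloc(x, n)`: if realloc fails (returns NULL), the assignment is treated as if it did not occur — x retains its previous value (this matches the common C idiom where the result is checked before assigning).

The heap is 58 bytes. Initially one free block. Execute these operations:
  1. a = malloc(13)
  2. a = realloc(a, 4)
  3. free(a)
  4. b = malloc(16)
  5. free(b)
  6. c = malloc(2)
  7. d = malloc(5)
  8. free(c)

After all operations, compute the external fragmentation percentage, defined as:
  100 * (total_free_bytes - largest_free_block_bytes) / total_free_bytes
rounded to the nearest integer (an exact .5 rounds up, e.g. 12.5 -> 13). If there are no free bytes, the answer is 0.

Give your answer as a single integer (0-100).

Answer: 4

Derivation:
Op 1: a = malloc(13) -> a = 0; heap: [0-12 ALLOC][13-57 FREE]
Op 2: a = realloc(a, 4) -> a = 0; heap: [0-3 ALLOC][4-57 FREE]
Op 3: free(a) -> (freed a); heap: [0-57 FREE]
Op 4: b = malloc(16) -> b = 0; heap: [0-15 ALLOC][16-57 FREE]
Op 5: free(b) -> (freed b); heap: [0-57 FREE]
Op 6: c = malloc(2) -> c = 0; heap: [0-1 ALLOC][2-57 FREE]
Op 7: d = malloc(5) -> d = 2; heap: [0-1 ALLOC][2-6 ALLOC][7-57 FREE]
Op 8: free(c) -> (freed c); heap: [0-1 FREE][2-6 ALLOC][7-57 FREE]
Free blocks: [2 51] total_free=53 largest=51 -> 100*(53-51)/53 = 200/53 ≈ 3.774 -> rounds to 4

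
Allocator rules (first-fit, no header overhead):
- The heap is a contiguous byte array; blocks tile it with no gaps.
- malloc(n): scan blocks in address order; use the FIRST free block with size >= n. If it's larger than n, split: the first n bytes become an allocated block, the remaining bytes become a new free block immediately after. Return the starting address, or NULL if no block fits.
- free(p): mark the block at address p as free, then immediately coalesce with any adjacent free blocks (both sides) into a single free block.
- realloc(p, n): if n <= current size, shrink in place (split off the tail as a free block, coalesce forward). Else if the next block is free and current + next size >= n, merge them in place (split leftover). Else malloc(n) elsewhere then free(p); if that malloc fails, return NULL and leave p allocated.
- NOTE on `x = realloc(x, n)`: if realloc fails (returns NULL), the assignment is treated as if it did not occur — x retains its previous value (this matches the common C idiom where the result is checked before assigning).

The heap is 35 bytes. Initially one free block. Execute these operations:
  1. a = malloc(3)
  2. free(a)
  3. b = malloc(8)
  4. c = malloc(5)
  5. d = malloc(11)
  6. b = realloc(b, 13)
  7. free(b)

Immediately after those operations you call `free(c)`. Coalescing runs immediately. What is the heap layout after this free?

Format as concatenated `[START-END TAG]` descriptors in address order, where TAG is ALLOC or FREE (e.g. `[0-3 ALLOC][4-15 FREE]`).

Op 1: a = malloc(3) -> a = 0; heap: [0-2 ALLOC][3-34 FREE]
Op 2: free(a) -> (freed a); heap: [0-34 FREE]
Op 3: b = malloc(8) -> b = 0; heap: [0-7 ALLOC][8-34 FREE]
Op 4: c = malloc(5) -> c = 8; heap: [0-7 ALLOC][8-12 ALLOC][13-34 FREE]
Op 5: d = malloc(11) -> d = 13; heap: [0-7 ALLOC][8-12 ALLOC][13-23 ALLOC][24-34 FREE]
Op 6: b = realloc(b, 13) -> NULL (b unchanged); heap: [0-7 ALLOC][8-12 ALLOC][13-23 ALLOC][24-34 FREE]
Op 7: free(b) -> (freed b); heap: [0-7 FREE][8-12 ALLOC][13-23 ALLOC][24-34 FREE]
free(c): c = 8 -> block [8-12 ALLOC]; mark free, coalesce with adjacent free neighbors -> [0-12 FREE][13-23 ALLOC][24-34 FREE]

Answer: [0-12 FREE][13-23 ALLOC][24-34 FREE]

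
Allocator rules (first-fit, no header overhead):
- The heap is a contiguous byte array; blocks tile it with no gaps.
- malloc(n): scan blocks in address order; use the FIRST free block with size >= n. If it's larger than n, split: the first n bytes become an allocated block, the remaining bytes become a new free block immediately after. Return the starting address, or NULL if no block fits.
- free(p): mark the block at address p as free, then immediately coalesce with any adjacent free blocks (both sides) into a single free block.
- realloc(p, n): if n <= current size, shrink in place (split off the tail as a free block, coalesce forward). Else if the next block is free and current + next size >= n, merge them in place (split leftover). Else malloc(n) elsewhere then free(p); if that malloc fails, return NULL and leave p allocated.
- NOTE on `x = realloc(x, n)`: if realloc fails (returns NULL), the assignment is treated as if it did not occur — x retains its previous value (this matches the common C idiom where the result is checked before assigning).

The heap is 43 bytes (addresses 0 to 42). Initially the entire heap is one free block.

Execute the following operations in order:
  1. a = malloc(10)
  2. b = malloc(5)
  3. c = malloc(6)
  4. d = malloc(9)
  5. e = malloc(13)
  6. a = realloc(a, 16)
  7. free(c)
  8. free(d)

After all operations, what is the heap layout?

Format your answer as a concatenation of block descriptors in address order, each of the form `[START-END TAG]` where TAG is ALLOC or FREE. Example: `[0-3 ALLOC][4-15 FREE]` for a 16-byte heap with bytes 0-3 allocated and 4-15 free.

Answer: [0-9 ALLOC][10-14 ALLOC][15-29 FREE][30-42 ALLOC]

Derivation:
Op 1: a = malloc(10) -> a = 0; heap: [0-9 ALLOC][10-42 FREE]
Op 2: b = malloc(5) -> b = 10; heap: [0-9 ALLOC][10-14 ALLOC][15-42 FREE]
Op 3: c = malloc(6) -> c = 15; heap: [0-9 ALLOC][10-14 ALLOC][15-20 ALLOC][21-42 FREE]
Op 4: d = malloc(9) -> d = 21; heap: [0-9 ALLOC][10-14 ALLOC][15-20 ALLOC][21-29 ALLOC][30-42 FREE]
Op 5: e = malloc(13) -> e = 30; heap: [0-9 ALLOC][10-14 ALLOC][15-20 ALLOC][21-29 ALLOC][30-42 ALLOC]
Op 6: a = realloc(a, 16) -> NULL (a unchanged); heap: [0-9 ALLOC][10-14 ALLOC][15-20 ALLOC][21-29 ALLOC][30-42 ALLOC]
Op 7: free(c) -> (freed c); heap: [0-9 ALLOC][10-14 ALLOC][15-20 FREE][21-29 ALLOC][30-42 ALLOC]
Op 8: free(d) -> (freed d); heap: [0-9 ALLOC][10-14 ALLOC][15-29 FREE][30-42 ALLOC]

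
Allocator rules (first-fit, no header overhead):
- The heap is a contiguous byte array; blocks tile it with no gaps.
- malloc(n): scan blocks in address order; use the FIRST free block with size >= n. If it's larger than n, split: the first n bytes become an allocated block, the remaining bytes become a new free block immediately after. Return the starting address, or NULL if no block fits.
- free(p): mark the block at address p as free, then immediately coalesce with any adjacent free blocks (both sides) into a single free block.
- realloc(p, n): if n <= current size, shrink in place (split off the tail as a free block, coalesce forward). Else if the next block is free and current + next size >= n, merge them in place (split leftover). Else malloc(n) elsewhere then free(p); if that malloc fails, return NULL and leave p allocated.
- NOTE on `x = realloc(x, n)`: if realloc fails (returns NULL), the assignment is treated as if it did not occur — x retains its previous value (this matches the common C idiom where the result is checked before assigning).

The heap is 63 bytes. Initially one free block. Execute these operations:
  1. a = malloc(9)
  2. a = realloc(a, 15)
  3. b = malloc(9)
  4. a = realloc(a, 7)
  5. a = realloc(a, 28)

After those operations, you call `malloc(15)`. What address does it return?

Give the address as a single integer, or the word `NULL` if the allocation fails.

Op 1: a = malloc(9) -> a = 0; heap: [0-8 ALLOC][9-62 FREE]
Op 2: a = realloc(a, 15) -> a = 0; heap: [0-14 ALLOC][15-62 FREE]
Op 3: b = malloc(9) -> b = 15; heap: [0-14 ALLOC][15-23 ALLOC][24-62 FREE]
Op 4: a = realloc(a, 7) -> a = 0; heap: [0-6 ALLOC][7-14 FREE][15-23 ALLOC][24-62 FREE]
Op 5: a = realloc(a, 28) -> a = 24; heap: [0-14 FREE][15-23 ALLOC][24-51 ALLOC][52-62 FREE]
malloc(15): first-fit scan over [0-14 FREE][15-23 ALLOC][24-51 ALLOC][52-62 FREE] -> 0

Answer: 0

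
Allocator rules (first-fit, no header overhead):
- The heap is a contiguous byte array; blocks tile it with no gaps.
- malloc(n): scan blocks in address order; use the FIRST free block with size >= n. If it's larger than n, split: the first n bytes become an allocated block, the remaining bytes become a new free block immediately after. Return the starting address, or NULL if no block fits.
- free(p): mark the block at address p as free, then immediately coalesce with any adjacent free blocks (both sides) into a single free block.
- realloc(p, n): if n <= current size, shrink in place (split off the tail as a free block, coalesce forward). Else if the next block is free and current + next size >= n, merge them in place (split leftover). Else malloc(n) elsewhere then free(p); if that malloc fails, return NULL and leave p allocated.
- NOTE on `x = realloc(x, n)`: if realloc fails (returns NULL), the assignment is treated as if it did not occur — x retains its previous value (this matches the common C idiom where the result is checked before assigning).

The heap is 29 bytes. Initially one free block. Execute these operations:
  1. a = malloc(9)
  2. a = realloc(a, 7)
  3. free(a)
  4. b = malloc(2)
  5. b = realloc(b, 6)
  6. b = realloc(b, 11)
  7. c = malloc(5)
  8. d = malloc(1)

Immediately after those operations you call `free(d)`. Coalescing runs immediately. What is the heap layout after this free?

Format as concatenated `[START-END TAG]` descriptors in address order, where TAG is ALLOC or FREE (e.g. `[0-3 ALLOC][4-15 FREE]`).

Op 1: a = malloc(9) -> a = 0; heap: [0-8 ALLOC][9-28 FREE]
Op 2: a = realloc(a, 7) -> a = 0; heap: [0-6 ALLOC][7-28 FREE]
Op 3: free(a) -> (freed a); heap: [0-28 FREE]
Op 4: b = malloc(2) -> b = 0; heap: [0-1 ALLOC][2-28 FREE]
Op 5: b = realloc(b, 6) -> b = 0; heap: [0-5 ALLOC][6-28 FREE]
Op 6: b = realloc(b, 11) -> b = 0; heap: [0-10 ALLOC][11-28 FREE]
Op 7: c = malloc(5) -> c = 11; heap: [0-10 ALLOC][11-15 ALLOC][16-28 FREE]
Op 8: d = malloc(1) -> d = 16; heap: [0-10 ALLOC][11-15 ALLOC][16-16 ALLOC][17-28 FREE]
free(d): d = 16 -> block [16-16 ALLOC]; mark free, coalesce with adjacent free neighbors -> [0-10 ALLOC][11-15 ALLOC][16-28 FREE]

Answer: [0-10 ALLOC][11-15 ALLOC][16-28 FREE]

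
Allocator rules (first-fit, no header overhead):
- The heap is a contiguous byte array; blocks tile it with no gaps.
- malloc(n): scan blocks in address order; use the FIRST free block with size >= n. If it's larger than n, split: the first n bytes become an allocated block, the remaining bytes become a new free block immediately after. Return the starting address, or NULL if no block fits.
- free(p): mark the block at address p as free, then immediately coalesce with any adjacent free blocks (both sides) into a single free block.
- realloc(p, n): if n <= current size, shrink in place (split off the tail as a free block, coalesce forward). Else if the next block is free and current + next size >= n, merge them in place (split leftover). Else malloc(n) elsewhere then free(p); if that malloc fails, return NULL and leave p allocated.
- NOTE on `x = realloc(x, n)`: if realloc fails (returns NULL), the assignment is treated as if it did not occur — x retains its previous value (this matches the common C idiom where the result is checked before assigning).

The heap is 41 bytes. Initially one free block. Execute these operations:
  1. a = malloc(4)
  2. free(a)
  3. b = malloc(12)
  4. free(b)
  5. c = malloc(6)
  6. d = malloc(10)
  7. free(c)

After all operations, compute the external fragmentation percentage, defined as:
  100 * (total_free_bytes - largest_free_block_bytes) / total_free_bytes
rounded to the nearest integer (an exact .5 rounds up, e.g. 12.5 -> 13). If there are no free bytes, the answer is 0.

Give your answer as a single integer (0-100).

Answer: 19

Derivation:
Op 1: a = malloc(4) -> a = 0; heap: [0-3 ALLOC][4-40 FREE]
Op 2: free(a) -> (freed a); heap: [0-40 FREE]
Op 3: b = malloc(12) -> b = 0; heap: [0-11 ALLOC][12-40 FREE]
Op 4: free(b) -> (freed b); heap: [0-40 FREE]
Op 5: c = malloc(6) -> c = 0; heap: [0-5 ALLOC][6-40 FREE]
Op 6: d = malloc(10) -> d = 6; heap: [0-5 ALLOC][6-15 ALLOC][16-40 FREE]
Op 7: free(c) -> (freed c); heap: [0-5 FREE][6-15 ALLOC][16-40 FREE]
Free blocks: [6 25] total_free=31 largest=25 -> 100*(31-25)/31 = 600/31 ≈ 19.355 -> rounds to 19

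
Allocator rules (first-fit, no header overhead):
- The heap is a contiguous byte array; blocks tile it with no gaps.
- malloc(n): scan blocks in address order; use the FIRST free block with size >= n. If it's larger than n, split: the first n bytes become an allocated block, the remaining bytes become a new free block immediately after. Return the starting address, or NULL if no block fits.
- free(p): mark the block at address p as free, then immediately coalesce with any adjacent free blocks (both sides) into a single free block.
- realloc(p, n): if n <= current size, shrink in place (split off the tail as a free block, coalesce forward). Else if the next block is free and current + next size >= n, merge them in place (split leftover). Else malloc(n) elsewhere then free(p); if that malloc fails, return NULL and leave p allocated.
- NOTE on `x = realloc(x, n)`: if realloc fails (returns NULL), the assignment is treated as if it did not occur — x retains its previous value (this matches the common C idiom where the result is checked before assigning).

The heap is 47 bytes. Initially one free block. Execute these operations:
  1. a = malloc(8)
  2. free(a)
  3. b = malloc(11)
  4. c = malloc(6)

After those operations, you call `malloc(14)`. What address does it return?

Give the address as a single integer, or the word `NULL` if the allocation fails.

Op 1: a = malloc(8) -> a = 0; heap: [0-7 ALLOC][8-46 FREE]
Op 2: free(a) -> (freed a); heap: [0-46 FREE]
Op 3: b = malloc(11) -> b = 0; heap: [0-10 ALLOC][11-46 FREE]
Op 4: c = malloc(6) -> c = 11; heap: [0-10 ALLOC][11-16 ALLOC][17-46 FREE]
malloc(14): first-fit scan over [0-10 ALLOC][11-16 ALLOC][17-46 FREE] -> 17

Answer: 17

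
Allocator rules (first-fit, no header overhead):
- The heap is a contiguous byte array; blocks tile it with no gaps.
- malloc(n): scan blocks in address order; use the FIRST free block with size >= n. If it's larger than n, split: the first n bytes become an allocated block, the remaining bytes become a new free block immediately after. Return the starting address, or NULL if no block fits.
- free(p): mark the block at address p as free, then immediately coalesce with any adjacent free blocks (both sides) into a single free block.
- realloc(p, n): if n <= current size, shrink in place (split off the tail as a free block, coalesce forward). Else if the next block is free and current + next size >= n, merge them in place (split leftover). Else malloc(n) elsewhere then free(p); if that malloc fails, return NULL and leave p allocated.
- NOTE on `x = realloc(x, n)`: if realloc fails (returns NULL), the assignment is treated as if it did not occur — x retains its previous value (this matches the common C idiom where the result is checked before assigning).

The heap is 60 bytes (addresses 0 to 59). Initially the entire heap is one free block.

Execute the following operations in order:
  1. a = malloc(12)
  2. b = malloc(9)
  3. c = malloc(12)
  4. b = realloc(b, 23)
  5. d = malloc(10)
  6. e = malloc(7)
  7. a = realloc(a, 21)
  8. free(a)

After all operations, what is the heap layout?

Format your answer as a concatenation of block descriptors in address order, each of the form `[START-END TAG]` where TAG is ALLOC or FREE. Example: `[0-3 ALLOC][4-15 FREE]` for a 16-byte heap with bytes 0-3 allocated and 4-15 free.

Op 1: a = malloc(12) -> a = 0; heap: [0-11 ALLOC][12-59 FREE]
Op 2: b = malloc(9) -> b = 12; heap: [0-11 ALLOC][12-20 ALLOC][21-59 FREE]
Op 3: c = malloc(12) -> c = 21; heap: [0-11 ALLOC][12-20 ALLOC][21-32 ALLOC][33-59 FREE]
Op 4: b = realloc(b, 23) -> b = 33; heap: [0-11 ALLOC][12-20 FREE][21-32 ALLOC][33-55 ALLOC][56-59 FREE]
Op 5: d = malloc(10) -> d = NULL; heap: [0-11 ALLOC][12-20 FREE][21-32 ALLOC][33-55 ALLOC][56-59 FREE]
Op 6: e = malloc(7) -> e = 12; heap: [0-11 ALLOC][12-18 ALLOC][19-20 FREE][21-32 ALLOC][33-55 ALLOC][56-59 FREE]
Op 7: a = realloc(a, 21) -> NULL (a unchanged); heap: [0-11 ALLOC][12-18 ALLOC][19-20 FREE][21-32 ALLOC][33-55 ALLOC][56-59 FREE]
Op 8: free(a) -> (freed a); heap: [0-11 FREE][12-18 ALLOC][19-20 FREE][21-32 ALLOC][33-55 ALLOC][56-59 FREE]

Answer: [0-11 FREE][12-18 ALLOC][19-20 FREE][21-32 ALLOC][33-55 ALLOC][56-59 FREE]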